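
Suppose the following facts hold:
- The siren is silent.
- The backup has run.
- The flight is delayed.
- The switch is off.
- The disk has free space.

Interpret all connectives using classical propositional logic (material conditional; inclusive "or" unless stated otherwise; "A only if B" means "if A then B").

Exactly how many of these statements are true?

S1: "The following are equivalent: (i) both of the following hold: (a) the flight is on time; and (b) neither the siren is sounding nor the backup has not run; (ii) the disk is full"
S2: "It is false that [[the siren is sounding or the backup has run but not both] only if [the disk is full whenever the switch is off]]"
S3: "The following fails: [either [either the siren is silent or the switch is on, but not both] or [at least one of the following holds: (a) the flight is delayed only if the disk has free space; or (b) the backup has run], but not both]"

Let U = "the flight is delayed" (True), V = "the siren is sounding" (False), N = "the backup has run" (True), P = "the disk is full" (False), L = "the switch is on" (False).

S1: In symbols: (not U and (V nor not N)) iff P

not U = not True = False
not N = not True = False
V nor not N = False nor False = True
not U and (V nor not N) = False and True = False
(not U and (V nor not N)) iff P = False iff False = True
Hence S1 is true.

S2: In symbols: not ((V xor N) -> (not L -> P))

V xor N = False xor True = True
not L = not False = True
not L -> P = True -> False = False
(V xor N) -> (not L -> P) = True -> False = False
not ((V xor N) -> (not L -> P)) = not False = True
So S2 is true.

S3: Formalization: not ((not V xor L) xor ((U -> not P) or N))

not V = not False = True
not V xor L = True xor False = True
not P = not False = True
U -> not P = True -> True = True
(U -> not P) or N = True or True = True
(not V xor L) xor ((U -> not P) or N) = True xor True = False
not ((not V xor L) xor ((U -> not P) or N)) = not False = True
Thus S3 is true.

3 of the 3 statements are true (S1, S2, S3).

3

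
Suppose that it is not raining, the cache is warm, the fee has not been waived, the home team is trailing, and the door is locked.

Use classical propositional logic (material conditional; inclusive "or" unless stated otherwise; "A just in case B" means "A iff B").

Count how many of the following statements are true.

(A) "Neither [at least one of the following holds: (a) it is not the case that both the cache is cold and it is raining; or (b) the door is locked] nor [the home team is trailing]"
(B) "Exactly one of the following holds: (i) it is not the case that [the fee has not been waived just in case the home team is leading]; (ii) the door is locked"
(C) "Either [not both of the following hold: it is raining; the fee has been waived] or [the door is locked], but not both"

Let Q = "the cache is warm" (True), P = "it is raining" (False), U = "the door is locked" (True), S = "the home team is leading" (False), R = "the fee has been waived" (False).

(A): Formalization: ((not Q nand P) or U) nor not S

not Q = not True = False
not Q nand P = False nand False = True
(not Q nand P) or U = True or True = True
not S = not False = True
((not Q nand P) or U) nor not S = True nor True = False
So (A) is false.

(B): Parsed as not (not R iff S) xor U

not R = not False = True
not R iff S = True iff False = False
not (not R iff S) = not False = True
not (not R iff S) xor U = True xor True = False
Hence (B) is false.

(C): This is (P nand R) xor U.

P nand R = False nand False = True
(P nand R) xor U = True xor True = False
Hence (C) is false.

0 of the 3 statements are true (none).

0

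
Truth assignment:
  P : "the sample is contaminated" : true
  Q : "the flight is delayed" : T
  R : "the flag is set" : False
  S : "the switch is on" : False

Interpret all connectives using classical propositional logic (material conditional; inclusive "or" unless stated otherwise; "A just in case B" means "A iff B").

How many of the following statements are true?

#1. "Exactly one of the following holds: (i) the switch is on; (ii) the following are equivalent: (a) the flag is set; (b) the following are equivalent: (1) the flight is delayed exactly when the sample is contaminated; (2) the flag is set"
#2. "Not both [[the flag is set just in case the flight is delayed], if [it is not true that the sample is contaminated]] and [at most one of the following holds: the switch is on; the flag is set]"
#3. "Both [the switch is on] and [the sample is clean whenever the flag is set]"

#1: Formalization: S xor (R iff ((Q iff P) iff R))

Q iff P = True iff True = True
(Q iff P) iff R = True iff False = False
R iff ((Q iff P) iff R) = False iff False = True
S xor (R iff ((Q iff P) iff R)) = False xor True = True
Hence #1 is true.

#2: In symbols: (not P -> (R iff Q)) nand (S nand R)

not P = not True = False
R iff Q = False iff True = False
not P -> (R iff Q) = False -> False = True
S nand R = False nand False = True
(not P -> (R iff Q)) nand (S nand R) = True nand True = False
So #2 is false.

#3: In symbols: S and (R -> not P)

not P = not True = False
R -> not P = False -> False = True
S and (R -> not P) = False and True = False
Thus #3 is false.

1 of the 3 statements is true.

1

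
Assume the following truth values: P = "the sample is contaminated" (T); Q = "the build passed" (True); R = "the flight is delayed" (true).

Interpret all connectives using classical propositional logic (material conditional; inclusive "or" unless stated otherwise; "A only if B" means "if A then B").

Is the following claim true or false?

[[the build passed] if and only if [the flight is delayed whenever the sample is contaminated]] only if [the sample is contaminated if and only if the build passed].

Formalization: (Q iff (P -> R)) -> (P iff Q)

P -> R = True -> True = True
Q iff (P -> R) = True iff True = True
P iff Q = True iff True = True
(Q iff (P -> R)) -> (P iff Q) = True -> True = True

True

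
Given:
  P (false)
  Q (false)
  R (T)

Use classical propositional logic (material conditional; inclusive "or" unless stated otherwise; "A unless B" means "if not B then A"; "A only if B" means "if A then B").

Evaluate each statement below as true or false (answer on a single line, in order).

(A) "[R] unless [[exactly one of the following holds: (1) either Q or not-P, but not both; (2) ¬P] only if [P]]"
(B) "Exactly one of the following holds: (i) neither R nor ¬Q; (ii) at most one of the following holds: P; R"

(A): In symbols: R | (((Q xor ~P) xor ~P) -> P)

~P = ~F = T
Q xor ~P = F xor T = T
~P = ~F = T
(Q xor ~P) xor ~P = T xor T = F
((Q xor ~P) xor ~P) -> P = F -> F = T
R | (((Q xor ~P) xor ~P) -> P) = T | T = T
Thus (A) is true.

(B): Formalization: (R nor ~Q) xor (P nand R)

~Q = ~F = T
R nor ~Q = T nor T = F
P nand R = F nand T = T
(R nor ~Q) xor (P nand R) = F xor T = T
Thus (B) is true.

(A) T; (B) T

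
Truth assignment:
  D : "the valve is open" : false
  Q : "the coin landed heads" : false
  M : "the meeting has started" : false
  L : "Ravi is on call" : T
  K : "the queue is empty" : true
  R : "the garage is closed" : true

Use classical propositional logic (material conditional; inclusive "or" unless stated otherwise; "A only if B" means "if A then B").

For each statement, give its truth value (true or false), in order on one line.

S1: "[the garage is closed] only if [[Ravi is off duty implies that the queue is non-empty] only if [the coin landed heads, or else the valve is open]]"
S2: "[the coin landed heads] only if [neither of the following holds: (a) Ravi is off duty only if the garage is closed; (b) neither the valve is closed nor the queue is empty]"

S1: In symbols: R → ((¬L → ¬K) → (Q ∨ D))

¬L = ¬T = F
¬K = ¬T = F
¬L → ¬K = F → F = T
Q ∨ D = F ∨ F = F
(¬L → ¬K) → (Q ∨ D) = T → F = F
R → ((¬L → ¬K) → (Q ∨ D)) = T → F = F
So S1 is false.

S2: Formalization: Q → ((¬L → R) ↓ (¬D ↓ K))

¬L = ¬T = F
¬L → R = F → T = T
¬D = ¬F = T
¬D ↓ K = T ↓ T = F
(¬L → R) ↓ (¬D ↓ K) = T ↓ F = F
Q → ((¬L → R) ↓ (¬D ↓ K)) = F → F = T
So S2 is true.

S1 F; S2 T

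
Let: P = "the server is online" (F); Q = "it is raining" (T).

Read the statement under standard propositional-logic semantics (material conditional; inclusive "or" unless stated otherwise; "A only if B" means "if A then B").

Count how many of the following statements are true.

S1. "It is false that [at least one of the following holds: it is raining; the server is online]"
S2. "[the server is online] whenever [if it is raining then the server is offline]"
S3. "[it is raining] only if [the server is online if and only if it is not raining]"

S1: In symbols: not (Q or P)

Q or P = True or False = True
not (Q or P) = not True = False
So S1 is false.

S2: Formalization: (Q -> not P) -> P

not P = not False = True
Q -> not P = True -> True = True
(Q -> not P) -> P = True -> False = False
Thus S2 is false.

S3: Parsed as Q -> (P iff not Q)

not Q = not True = False
P iff not Q = False iff False = True
Q -> (P iff not Q) = True -> True = True
Thus S3 is true.

Count: 1.

1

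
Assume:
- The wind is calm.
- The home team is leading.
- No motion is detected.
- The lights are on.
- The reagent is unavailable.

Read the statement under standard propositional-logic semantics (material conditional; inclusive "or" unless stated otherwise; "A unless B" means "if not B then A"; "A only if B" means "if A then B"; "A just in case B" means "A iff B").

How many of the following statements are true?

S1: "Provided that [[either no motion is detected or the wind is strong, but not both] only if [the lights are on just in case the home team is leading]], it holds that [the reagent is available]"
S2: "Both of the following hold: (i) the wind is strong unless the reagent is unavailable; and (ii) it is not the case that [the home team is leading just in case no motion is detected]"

Let R = "motion is detected" (F), P = "the wind is strong" (F), S = "the lights are on" (T), Q = "the home team is leading" (T), U = "the reagent is available" (F).

S1: Parsed as ((¬R ⊕ P) → (S ↔ Q)) → U

¬R = ¬F = T
¬R ⊕ P = T ⊕ F = T
S ↔ Q = T ↔ T = T
(¬R ⊕ P) → (S ↔ Q) = T → T = T
((¬R ⊕ P) → (S ↔ Q)) → U = T → F = F
So S1 is false.

S2: In symbols: (P ∨ ¬U) ∧ ¬(Q ↔ ¬R)

¬U = ¬F = T
P ∨ ¬U = F ∨ T = T
¬R = ¬F = T
Q ↔ ¬R = T ↔ T = T
¬(Q ↔ ¬R) = ¬T = F
(P ∨ ¬U) ∧ ¬(Q ↔ ¬R) = T ∧ F = F
Thus S2 is false.

True statements: 0 (none).

0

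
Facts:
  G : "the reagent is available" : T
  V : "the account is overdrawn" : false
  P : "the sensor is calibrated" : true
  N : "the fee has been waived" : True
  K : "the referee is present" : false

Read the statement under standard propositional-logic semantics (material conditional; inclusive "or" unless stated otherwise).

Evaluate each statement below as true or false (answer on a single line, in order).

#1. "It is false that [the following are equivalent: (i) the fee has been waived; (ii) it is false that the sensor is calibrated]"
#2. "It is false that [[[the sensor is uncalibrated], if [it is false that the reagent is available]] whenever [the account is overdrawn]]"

#1 True / #2 False

#1: Formalization: ~(N <-> ~P)

~P = ~T = F
N <-> ~P = T <-> F = F
~(N <-> ~P) = ~F = T
So #1 is true.

#2: In symbols: ~(V -> (~G -> ~P))

~G = ~T = F
~P = ~T = F
~G -> ~P = F -> F = T
V -> (~G -> ~P) = F -> T = T
~(V -> (~G -> ~P)) = ~T = F
Hence #2 is false.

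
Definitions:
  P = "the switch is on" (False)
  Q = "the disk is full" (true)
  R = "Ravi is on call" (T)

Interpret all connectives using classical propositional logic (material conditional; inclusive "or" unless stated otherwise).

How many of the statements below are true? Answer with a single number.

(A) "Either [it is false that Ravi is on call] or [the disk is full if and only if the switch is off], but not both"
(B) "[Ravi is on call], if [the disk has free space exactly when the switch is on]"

(A): This is ~R xor (Q <-> ~P).

~R = ~T = F
~P = ~F = T
Q <-> ~P = T <-> T = T
~R xor (Q <-> ~P) = F xor T = T
So (A) is true.

(B): In symbols: (~Q <-> P) -> R

~Q = ~T = F
~Q <-> P = F <-> F = T
(~Q <-> P) -> R = T -> T = T
So (B) is true.

True statements: 2.

2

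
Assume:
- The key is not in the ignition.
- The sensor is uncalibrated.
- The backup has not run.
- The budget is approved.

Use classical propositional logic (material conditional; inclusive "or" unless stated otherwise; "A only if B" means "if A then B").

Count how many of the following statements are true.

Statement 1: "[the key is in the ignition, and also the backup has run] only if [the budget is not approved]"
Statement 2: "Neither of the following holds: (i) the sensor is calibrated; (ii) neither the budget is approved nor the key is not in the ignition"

Let P = "the key is in the ignition" (F), R = "the backup has run" (F), S = "the budget is approved" (T), Q = "the sensor is calibrated" (F).

Statement 1: In symbols: (P & R) -> ~S

P & R = F & F = F
~S = ~T = F
(P & R) -> ~S = F -> F = T
So Statement 1 is true.

Statement 2: Parsed as Q nor (S nor ~P)

~P = ~F = T
S nor ~P = T nor T = F
Q nor (S nor ~P) = F nor F = T
Hence Statement 2 is true.

2 of the 2 statements are true (Statement 1, Statement 2).

2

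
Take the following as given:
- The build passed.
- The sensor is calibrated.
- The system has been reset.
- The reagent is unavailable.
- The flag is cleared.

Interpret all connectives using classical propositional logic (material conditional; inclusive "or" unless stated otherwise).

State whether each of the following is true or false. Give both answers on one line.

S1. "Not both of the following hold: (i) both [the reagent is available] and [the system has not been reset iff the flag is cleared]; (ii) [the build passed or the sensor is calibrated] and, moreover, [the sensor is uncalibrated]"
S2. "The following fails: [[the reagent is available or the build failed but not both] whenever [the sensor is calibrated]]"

S1 T; S2 T

Let S = "the reagent is available" (F), R = "the system has been reset" (T), U = "the flag is set" (F), P = "the build passed" (T), Q = "the sensor is calibrated" (T).

S1: Parsed as (S & (~R <-> ~U)) nand ((P | Q) & ~Q)

~R = ~T = F
~U = ~F = T
~R <-> ~U = F <-> T = F
S & (~R <-> ~U) = F & F = F
P | Q = T | T = T
~Q = ~T = F
(P | Q) & ~Q = T & F = F
(S & (~R <-> ~U)) nand ((P | Q) & ~Q) = F nand F = T
So S1 is true.

S2: Formalization: ~(Q -> (S xor ~P))

~P = ~T = F
S xor ~P = F xor F = F
Q -> (S xor ~P) = T -> F = F
~(Q -> (S xor ~P)) = ~F = T
So S2 is true.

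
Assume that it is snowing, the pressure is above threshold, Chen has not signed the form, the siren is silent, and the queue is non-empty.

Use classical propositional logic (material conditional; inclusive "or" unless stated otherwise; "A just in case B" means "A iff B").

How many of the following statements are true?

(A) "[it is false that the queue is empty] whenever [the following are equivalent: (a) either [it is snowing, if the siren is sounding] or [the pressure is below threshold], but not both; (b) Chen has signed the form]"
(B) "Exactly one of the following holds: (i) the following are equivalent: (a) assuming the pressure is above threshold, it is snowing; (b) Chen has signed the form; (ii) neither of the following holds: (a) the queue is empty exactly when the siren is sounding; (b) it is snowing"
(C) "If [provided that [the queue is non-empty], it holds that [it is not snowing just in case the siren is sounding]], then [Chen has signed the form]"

Let D = "the siren is sounding" (F), Q = "it is snowing" (T), M = "the pressure is above threshold" (T), P = "Chen has signed the form" (F), U = "the queue is empty" (F).

(A): Formalization: (((D → Q) ⊕ ¬M) ↔ P) → ¬U

D → Q = F → T = T
¬M = ¬T = F
(D → Q) ⊕ ¬M = T ⊕ F = T
((D → Q) ⊕ ¬M) ↔ P = T ↔ F = F
¬U = ¬F = T
(((D → Q) ⊕ ¬M) ↔ P) → ¬U = F → T = T
Hence (A) is true.

(B): In symbols: ((M → Q) ↔ P) ⊕ ((U ↔ D) ↓ Q)

M → Q = T → T = T
(M → Q) ↔ P = T ↔ F = F
U ↔ D = F ↔ F = T
(U ↔ D) ↓ Q = T ↓ T = F
((M → Q) ↔ P) ⊕ ((U ↔ D) ↓ Q) = F ⊕ F = F
So (B) is false.

(C): This is (¬U → (¬Q ↔ D)) → P.

¬U = ¬F = T
¬Q = ¬T = F
¬Q ↔ D = F ↔ F = T
¬U → (¬Q ↔ D) = T → T = T
(¬U → (¬Q ↔ D)) → P = T → F = F
So (C) is false.

True statements: 1 ((A)).

1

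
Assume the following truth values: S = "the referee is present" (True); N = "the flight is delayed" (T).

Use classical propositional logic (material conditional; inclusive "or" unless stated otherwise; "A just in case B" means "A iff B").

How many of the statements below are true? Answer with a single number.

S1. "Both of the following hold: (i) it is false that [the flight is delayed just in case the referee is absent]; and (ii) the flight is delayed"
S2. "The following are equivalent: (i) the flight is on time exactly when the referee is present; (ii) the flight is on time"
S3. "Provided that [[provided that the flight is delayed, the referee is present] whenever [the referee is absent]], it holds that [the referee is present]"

S1: Formalization: ¬(N ↔ ¬S) ∧ N

¬S = ¬T = F
N ↔ ¬S = T ↔ F = F
¬(N ↔ ¬S) = ¬F = T
¬(N ↔ ¬S) ∧ N = T ∧ T = T
Hence S1 is true.

S2: In symbols: (¬N ↔ S) ↔ ¬N

¬N = ¬T = F
¬N ↔ S = F ↔ T = F
¬N = ¬T = F
(¬N ↔ S) ↔ ¬N = F ↔ F = T
Thus S2 is true.

S3: This is (¬S → (N → S)) → S.

¬S = ¬T = F
N → S = T → T = T
¬S → (N → S) = F → T = T
(¬S → (N → S)) → S = T → T = T
Hence S3 is true.

True statements: 3 (S1, S2, S3).

3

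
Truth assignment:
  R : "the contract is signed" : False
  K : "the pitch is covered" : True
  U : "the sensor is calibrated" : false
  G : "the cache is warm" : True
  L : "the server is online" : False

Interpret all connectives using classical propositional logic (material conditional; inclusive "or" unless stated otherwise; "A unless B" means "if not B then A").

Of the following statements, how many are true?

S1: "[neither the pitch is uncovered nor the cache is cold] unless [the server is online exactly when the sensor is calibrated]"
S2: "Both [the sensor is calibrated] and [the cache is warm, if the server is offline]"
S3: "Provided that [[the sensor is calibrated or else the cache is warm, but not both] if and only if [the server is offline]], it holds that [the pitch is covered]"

S1: This is (~K nor ~G) | (L <-> U).

~K = ~T = F
~G = ~T = F
~K nor ~G = F nor F = T
L <-> U = F <-> F = T
(~K nor ~G) | (L <-> U) = T | T = T
Thus S1 is true.

S2: Parsed as U & (~L -> G)

~L = ~F = T
~L -> G = T -> T = T
U & (~L -> G) = F & T = F
Thus S2 is false.

S3: In symbols: ((U xor G) <-> ~L) -> K

U xor G = F xor T = T
~L = ~F = T
(U xor G) <-> ~L = T <-> T = T
((U xor G) <-> ~L) -> K = T -> T = T
Hence S3 is true.

2 of the 3 statements are true (S1, S3).

2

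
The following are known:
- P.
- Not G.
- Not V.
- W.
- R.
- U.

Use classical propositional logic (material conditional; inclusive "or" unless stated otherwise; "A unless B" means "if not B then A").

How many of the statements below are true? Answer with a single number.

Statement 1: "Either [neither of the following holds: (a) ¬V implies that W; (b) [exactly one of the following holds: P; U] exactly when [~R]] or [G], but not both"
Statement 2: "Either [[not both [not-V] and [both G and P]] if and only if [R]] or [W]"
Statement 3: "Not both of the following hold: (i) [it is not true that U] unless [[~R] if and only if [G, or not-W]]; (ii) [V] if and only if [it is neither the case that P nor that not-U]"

1

Statement 1: Formalization: ((~V -> W) nor ((P xor U) <-> ~R)) xor G

~V = ~F = T
~V -> W = T -> T = T
P xor U = T xor T = F
~R = ~T = F
(P xor U) <-> ~R = F <-> F = T
(~V -> W) nor ((P xor U) <-> ~R) = T nor T = F
((~V -> W) nor ((P xor U) <-> ~R)) xor G = F xor F = F
So Statement 1 is false.

Statement 2: In symbols: ((~V nand (G & P)) <-> R) | W

~V = ~F = T
G & P = F & T = F
~V nand (G & P) = T nand F = T
(~V nand (G & P)) <-> R = T <-> T = T
((~V nand (G & P)) <-> R) | W = T | T = T
So Statement 2 is true.

Statement 3: In symbols: (~U | (~R <-> (G | ~W))) nand (V <-> (P nor ~U))

~U = ~T = F
~R = ~T = F
~W = ~T = F
G | ~W = F | F = F
~R <-> (G | ~W) = F <-> F = T
~U | (~R <-> (G | ~W)) = F | T = T
~U = ~T = F
P nor ~U = T nor F = F
V <-> (P nor ~U) = F <-> F = T
(~U | (~R <-> (G | ~W))) nand (V <-> (P nor ~U)) = T nand T = F
So Statement 3 is false.

True statements: 1.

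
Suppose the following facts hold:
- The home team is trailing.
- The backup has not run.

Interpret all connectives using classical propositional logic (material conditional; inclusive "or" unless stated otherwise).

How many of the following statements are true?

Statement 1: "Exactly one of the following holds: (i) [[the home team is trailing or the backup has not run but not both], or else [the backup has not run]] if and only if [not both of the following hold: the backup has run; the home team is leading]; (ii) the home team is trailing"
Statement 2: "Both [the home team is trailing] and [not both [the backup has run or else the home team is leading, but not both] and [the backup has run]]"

1

Let P = "the home team is leading" (False), Q = "the backup has run" (False).

Statement 1: Formalization: (((not P xor not Q) or not Q) iff (Q nand P)) xor not P

not P = not False = True
not Q = not False = True
not P xor not Q = True xor True = False
not Q = not False = True
(not P xor not Q) or not Q = False or True = True
Q nand P = False nand False = True
((not P xor not Q) or not Q) iff (Q nand P) = True iff True = True
not P = not False = True
(((not P xor not Q) or not Q) iff (Q nand P)) xor not P = True xor True = False
So Statement 1 is false.

Statement 2: Parsed as not P and ((Q xor P) nand Q)

not P = not False = True
Q xor P = False xor False = False
(Q xor P) nand Q = False nand False = True
not P and ((Q xor P) nand Q) = True and True = True
Hence Statement 2 is true.

True statements: 1.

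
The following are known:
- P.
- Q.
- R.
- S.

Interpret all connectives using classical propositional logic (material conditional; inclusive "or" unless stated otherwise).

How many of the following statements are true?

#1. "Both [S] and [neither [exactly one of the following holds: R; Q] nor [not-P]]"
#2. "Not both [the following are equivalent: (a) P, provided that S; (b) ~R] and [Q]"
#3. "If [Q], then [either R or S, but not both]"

#1: This is S ∧ ((R ⊕ Q) ↓ ¬P).

R ⊕ Q = T ⊕ T = F
¬P = ¬T = F
(R ⊕ Q) ↓ ¬P = F ↓ F = T
S ∧ ((R ⊕ Q) ↓ ¬P) = T ∧ T = T
Thus #1 is true.

#2: Formalization: ((S → P) ↔ ¬R) ↑ Q

S → P = T → T = T
¬R = ¬T = F
(S → P) ↔ ¬R = T ↔ F = F
((S → P) ↔ ¬R) ↑ Q = F ↑ T = T
Hence #2 is true.

#3: In symbols: Q → (R ⊕ S)

R ⊕ S = T ⊕ T = F
Q → (R ⊕ S) = T → F = F
Thus #3 is false.

2 of the 3 statements are true.

2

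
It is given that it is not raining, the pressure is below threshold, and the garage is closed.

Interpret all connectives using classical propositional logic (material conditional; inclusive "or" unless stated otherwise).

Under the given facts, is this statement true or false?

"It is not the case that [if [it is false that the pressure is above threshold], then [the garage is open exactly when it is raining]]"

The statement is false.

Let Q = "the pressure is above threshold" (F), R = "the garage is closed" (T), P = "it is raining" (F).
This is ¬(¬Q → (¬R ↔ P)).

¬Q = ¬F = T
¬R = ¬T = F
¬R ↔ P = F ↔ F = T
¬Q → (¬R ↔ P) = T → T = T
¬(¬Q → (¬R ↔ P)) = ¬T = F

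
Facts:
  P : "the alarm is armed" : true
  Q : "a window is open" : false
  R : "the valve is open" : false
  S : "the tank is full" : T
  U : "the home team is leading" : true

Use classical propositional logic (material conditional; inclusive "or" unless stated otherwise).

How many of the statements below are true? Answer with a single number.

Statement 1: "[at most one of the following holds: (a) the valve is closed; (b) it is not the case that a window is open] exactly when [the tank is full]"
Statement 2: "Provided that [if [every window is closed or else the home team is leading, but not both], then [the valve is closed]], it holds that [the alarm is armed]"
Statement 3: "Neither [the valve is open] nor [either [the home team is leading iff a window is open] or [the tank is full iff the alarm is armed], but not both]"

1

Statement 1: This is (~R nand ~Q) <-> S.

~R = ~F = T
~Q = ~F = T
~R nand ~Q = T nand T = F
(~R nand ~Q) <-> S = F <-> T = F
So Statement 1 is false.

Statement 2: In symbols: ((~Q xor U) -> ~R) -> P

~Q = ~F = T
~Q xor U = T xor T = F
~R = ~F = T
(~Q xor U) -> ~R = F -> T = T
((~Q xor U) -> ~R) -> P = T -> T = T
So Statement 2 is true.

Statement 3: This is R nor ((U <-> Q) xor (S <-> P)).

U <-> Q = T <-> F = F
S <-> P = T <-> T = T
(U <-> Q) xor (S <-> P) = F xor T = T
R nor ((U <-> Q) xor (S <-> P)) = F nor T = F
So Statement 3 is false.

True statements: 1.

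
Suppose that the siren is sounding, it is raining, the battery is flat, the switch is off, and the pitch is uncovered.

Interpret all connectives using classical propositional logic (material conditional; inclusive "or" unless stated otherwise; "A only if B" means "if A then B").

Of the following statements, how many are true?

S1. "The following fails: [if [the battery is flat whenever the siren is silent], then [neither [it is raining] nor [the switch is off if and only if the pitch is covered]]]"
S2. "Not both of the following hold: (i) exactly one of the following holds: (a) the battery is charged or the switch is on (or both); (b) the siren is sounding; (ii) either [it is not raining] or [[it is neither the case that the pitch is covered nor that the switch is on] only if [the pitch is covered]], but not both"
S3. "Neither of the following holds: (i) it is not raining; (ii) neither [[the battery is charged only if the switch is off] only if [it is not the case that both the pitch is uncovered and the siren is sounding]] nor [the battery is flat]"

Let W = "the siren is sounding" (T), R = "the battery is charged" (F), Q = "it is raining" (T), N = "the switch is on" (F), M = "the pitch is covered" (F).

S1: Parsed as ¬((¬W → ¬R) → (Q ↓ (¬N ↔ M)))

¬W = ¬T = F
¬R = ¬F = T
¬W → ¬R = F → T = T
¬N = ¬F = T
¬N ↔ M = T ↔ F = F
Q ↓ (¬N ↔ M) = T ↓ F = F
(¬W → ¬R) → (Q ↓ (¬N ↔ M)) = T → F = F
¬((¬W → ¬R) → (Q ↓ (¬N ↔ M))) = ¬F = T
So S1 is true.

S2: In symbols: ((R ∨ N) ⊕ W) ↑ (¬Q ⊕ ((M ↓ N) → M))

R ∨ N = F ∨ F = F
(R ∨ N) ⊕ W = F ⊕ T = T
¬Q = ¬T = F
M ↓ N = F ↓ F = T
(M ↓ N) → M = T → F = F
¬Q ⊕ ((M ↓ N) → M) = F ⊕ F = F
((R ∨ N) ⊕ W) ↑ (¬Q ⊕ ((M ↓ N) → M)) = T ↑ F = T
So S2 is true.

S3: Formalization: ¬Q ↓ (((R → ¬N) → (¬M ↑ W)) ↓ ¬R)

¬Q = ¬T = F
¬N = ¬F = T
R → ¬N = F → T = T
¬M = ¬F = T
¬M ↑ W = T ↑ T = F
(R → ¬N) → (¬M ↑ W) = T → F = F
¬R = ¬F = T
((R → ¬N) → (¬M ↑ W)) ↓ ¬R = F ↓ T = F
¬Q ↓ (((R → ¬N) → (¬M ↑ W)) ↓ ¬R) = F ↓ F = T
Hence S3 is true.

Count: 3.

3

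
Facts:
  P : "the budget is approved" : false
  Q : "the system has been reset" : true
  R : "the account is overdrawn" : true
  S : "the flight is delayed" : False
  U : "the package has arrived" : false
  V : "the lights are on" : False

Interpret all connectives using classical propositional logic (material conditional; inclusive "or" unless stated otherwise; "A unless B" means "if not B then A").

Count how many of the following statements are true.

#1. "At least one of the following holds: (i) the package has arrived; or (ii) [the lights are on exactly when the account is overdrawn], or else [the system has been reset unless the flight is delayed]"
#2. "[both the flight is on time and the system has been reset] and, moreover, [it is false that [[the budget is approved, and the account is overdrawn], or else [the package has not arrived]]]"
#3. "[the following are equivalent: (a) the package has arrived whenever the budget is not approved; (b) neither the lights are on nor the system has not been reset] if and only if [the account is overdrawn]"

#1: This is U | ((V <-> R) | (Q | S)).

V <-> R = F <-> T = F
Q | S = T | F = T
(V <-> R) | (Q | S) = F | T = T
U | ((V <-> R) | (Q | S)) = F | T = T
So #1 is true.

#2: In symbols: (~S & Q) & ~((P & R) | ~U)

~S = ~F = T
~S & Q = T & T = T
P & R = F & T = F
~U = ~F = T
(P & R) | ~U = F | T = T
~((P & R) | ~U) = ~T = F
(~S & Q) & ~((P & R) | ~U) = T & F = F
Hence #2 is false.

#3: Parsed as ((~P -> U) <-> (V nor ~Q)) <-> R

~P = ~F = T
~P -> U = T -> F = F
~Q = ~T = F
V nor ~Q = F nor F = T
(~P -> U) <-> (V nor ~Q) = F <-> T = F
((~P -> U) <-> (V nor ~Q)) <-> R = F <-> T = F
So #3 is false.

Count: 1.

1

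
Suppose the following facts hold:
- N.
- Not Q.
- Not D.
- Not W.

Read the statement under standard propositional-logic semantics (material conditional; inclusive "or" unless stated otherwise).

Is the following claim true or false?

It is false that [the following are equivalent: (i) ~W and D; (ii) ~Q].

True.

Formalization: not ((not W and D) iff not Q)

not W = not False = True
not W and D = True and False = False
not Q = not False = True
(not W and D) iff not Q = False iff True = False
not ((not W and D) iff not Q) = not False = True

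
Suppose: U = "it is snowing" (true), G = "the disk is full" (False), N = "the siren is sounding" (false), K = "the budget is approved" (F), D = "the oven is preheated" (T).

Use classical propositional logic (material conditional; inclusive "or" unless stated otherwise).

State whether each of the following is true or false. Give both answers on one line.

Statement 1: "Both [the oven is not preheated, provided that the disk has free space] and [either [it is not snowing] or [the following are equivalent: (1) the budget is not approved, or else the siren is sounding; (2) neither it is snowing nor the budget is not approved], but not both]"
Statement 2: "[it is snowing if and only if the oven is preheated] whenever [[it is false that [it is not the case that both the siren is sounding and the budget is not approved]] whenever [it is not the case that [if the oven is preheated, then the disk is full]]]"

Statement 1: Formalization: (not G -> not D) and (not U xor ((not K or N) iff (U nor not K)))

not G = not False = True
not D = not True = False
not G -> not D = True -> False = False
not U = not True = False
not K = not False = True
not K or N = True or False = True
not K = not False = True
U nor not K = True nor True = False
(not K or N) iff (U nor not K) = True iff False = False
not U xor ((not K or N) iff (U nor not K)) = False xor False = False
(not G -> not D) and (not U xor ((not K or N) iff (U nor not K))) = False and False = False
So Statement 1 is false.

Statement 2: Formalization: (not (D -> G) -> not (N nand not K)) -> (U iff D)

D -> G = True -> False = False
not (D -> G) = not False = True
not K = not False = True
N nand not K = False nand True = True
not (N nand not K) = not True = False
not (D -> G) -> not (N nand not K) = True -> False = False
U iff D = True iff True = True
(not (D -> G) -> not (N nand not K)) -> (U iff D) = False -> True = True
Thus Statement 2 is true.

Statement 1 F, Statement 2 T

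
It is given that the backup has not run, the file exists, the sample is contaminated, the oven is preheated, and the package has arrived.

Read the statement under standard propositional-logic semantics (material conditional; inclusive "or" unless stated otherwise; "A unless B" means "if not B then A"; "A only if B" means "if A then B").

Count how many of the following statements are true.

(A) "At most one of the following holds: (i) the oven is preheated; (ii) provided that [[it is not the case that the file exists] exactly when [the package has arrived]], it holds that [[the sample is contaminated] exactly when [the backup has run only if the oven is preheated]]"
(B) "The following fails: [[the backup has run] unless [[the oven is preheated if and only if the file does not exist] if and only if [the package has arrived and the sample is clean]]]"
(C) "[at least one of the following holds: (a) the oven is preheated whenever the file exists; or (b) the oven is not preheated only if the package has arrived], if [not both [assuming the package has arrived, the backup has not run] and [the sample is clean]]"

Let S = "the oven is preheated" (T), Q = "the file exists" (T), U = "the package has arrived" (T), R = "the sample is contaminated" (T), P = "the backup has run" (F).

(A): In symbols: S ↑ ((¬Q ↔ U) → (R ↔ (P → S)))

¬Q = ¬T = F
¬Q ↔ U = F ↔ T = F
P → S = F → T = T
R ↔ (P → S) = T ↔ T = T
(¬Q ↔ U) → (R ↔ (P → S)) = F → T = T
S ↑ ((¬Q ↔ U) → (R ↔ (P → S))) = T ↑ T = F
Thus (A) is false.

(B): In symbols: ¬(P ∨ ((S ↔ ¬Q) ↔ (U ∧ ¬R)))

¬Q = ¬T = F
S ↔ ¬Q = T ↔ F = F
¬R = ¬T = F
U ∧ ¬R = T ∧ F = F
(S ↔ ¬Q) ↔ (U ∧ ¬R) = F ↔ F = T
P ∨ ((S ↔ ¬Q) ↔ (U ∧ ¬R)) = F ∨ T = T
¬(P ∨ ((S ↔ ¬Q) ↔ (U ∧ ¬R))) = ¬T = F
So (B) is false.

(C): This is ((U → ¬P) ↑ ¬R) → ((Q → S) ∨ (¬S → U)).

¬P = ¬F = T
U → ¬P = T → T = T
¬R = ¬T = F
(U → ¬P) ↑ ¬R = T ↑ F = T
Q → S = T → T = T
¬S = ¬T = F
¬S → U = F → T = T
(Q → S) ∨ (¬S → U) = T ∨ T = T
((U → ¬P) ↑ ¬R) → ((Q → S) ∨ (¬S → U)) = T → T = T
Hence (C) is true.

True statements: 1 ((C)).

1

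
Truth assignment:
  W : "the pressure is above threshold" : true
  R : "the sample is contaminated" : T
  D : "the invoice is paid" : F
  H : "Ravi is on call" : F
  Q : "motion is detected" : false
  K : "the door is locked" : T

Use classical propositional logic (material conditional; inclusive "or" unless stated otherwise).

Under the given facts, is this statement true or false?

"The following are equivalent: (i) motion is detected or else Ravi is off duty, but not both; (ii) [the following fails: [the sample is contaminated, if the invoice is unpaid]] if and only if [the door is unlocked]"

This is (Q xor ~H) <-> (~(~D -> R) <-> ~K).

~H = ~F = T
Q xor ~H = F xor T = T
~D = ~F = T
~D -> R = T -> T = T
~(~D -> R) = ~T = F
~K = ~T = F
~(~D -> R) <-> ~K = F <-> F = T
(Q xor ~H) <-> (~(~D -> R) <-> ~K) = T <-> T = T

True.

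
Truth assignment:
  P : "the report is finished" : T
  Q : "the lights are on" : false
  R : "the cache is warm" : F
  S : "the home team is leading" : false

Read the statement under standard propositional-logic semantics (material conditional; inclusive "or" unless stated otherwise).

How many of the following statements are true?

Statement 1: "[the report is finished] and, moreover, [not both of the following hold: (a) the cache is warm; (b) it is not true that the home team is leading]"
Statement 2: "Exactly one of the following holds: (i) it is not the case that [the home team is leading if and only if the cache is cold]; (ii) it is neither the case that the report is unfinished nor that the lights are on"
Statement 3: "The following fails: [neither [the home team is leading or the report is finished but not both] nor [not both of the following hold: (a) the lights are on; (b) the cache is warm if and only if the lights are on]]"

2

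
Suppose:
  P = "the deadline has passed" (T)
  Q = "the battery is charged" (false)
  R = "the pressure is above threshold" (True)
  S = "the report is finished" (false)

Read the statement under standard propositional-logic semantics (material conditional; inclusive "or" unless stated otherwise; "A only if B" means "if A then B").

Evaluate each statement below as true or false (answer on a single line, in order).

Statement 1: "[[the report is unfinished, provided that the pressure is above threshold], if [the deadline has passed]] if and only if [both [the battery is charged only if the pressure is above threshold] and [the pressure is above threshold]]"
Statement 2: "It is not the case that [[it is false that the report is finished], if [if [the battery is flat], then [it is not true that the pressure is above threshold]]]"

Statement 1 T / Statement 2 F

Statement 1: This is (P → (R → ¬S)) ↔ ((Q → R) ∧ R).

¬S = ¬F = T
R → ¬S = T → T = T
P → (R → ¬S) = T → T = T
Q → R = F → T = T
(Q → R) ∧ R = T ∧ T = T
(P → (R → ¬S)) ↔ ((Q → R) ∧ R) = T ↔ T = T
So Statement 1 is true.

Statement 2: Parsed as ¬((¬Q → ¬R) → ¬S)

¬Q = ¬F = T
¬R = ¬T = F
¬Q → ¬R = T → F = F
¬S = ¬F = T
(¬Q → ¬R) → ¬S = F → T = T
¬((¬Q → ¬R) → ¬S) = ¬T = F
Thus Statement 2 is false.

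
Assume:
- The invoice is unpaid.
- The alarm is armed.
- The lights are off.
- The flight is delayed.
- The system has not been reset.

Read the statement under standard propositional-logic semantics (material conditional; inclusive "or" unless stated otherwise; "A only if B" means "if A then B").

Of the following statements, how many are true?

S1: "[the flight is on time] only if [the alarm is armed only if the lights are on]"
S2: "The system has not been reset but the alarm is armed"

Let S = "the flight is delayed" (True), Q = "the alarm is armed" (True), R = "the lights are on" (False), U = "the system has been reset" (False).

S1: In symbols: not S -> (Q -> R)

not S = not True = False
Q -> R = True -> False = False
not S -> (Q -> R) = False -> False = True
Hence S1 is true.

S2: This is not U and Q.

not U = not False = True
not U and Q = True and True = True
Hence S2 is true.

2 of the 2 statements are true.

2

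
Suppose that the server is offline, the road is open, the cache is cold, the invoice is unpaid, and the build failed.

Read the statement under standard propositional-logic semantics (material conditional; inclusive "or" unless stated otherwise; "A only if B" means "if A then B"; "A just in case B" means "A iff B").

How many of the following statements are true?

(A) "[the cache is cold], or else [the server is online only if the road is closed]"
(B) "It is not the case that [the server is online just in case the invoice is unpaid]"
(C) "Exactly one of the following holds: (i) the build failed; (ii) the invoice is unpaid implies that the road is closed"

Let R = "the cache is warm" (F), P = "the server is online" (F), Q = "the road is closed" (F), S = "the invoice is paid" (F), U = "the build passed" (F).

(A): In symbols: ¬R ∨ (P → Q)

¬R = ¬F = T
P → Q = F → F = T
¬R ∨ (P → Q) = T ∨ T = T
Hence (A) is true.

(B): Parsed as ¬(P ↔ ¬S)

¬S = ¬F = T
P ↔ ¬S = F ↔ T = F
¬(P ↔ ¬S) = ¬F = T
So (B) is true.

(C): This is ¬U ⊕ (¬S → Q).

¬U = ¬F = T
¬S = ¬F = T
¬S → Q = T → F = F
¬U ⊕ (¬S → Q) = T ⊕ F = T
So (C) is true.

3 of the 3 statements are true ((A), (B), (C)).

3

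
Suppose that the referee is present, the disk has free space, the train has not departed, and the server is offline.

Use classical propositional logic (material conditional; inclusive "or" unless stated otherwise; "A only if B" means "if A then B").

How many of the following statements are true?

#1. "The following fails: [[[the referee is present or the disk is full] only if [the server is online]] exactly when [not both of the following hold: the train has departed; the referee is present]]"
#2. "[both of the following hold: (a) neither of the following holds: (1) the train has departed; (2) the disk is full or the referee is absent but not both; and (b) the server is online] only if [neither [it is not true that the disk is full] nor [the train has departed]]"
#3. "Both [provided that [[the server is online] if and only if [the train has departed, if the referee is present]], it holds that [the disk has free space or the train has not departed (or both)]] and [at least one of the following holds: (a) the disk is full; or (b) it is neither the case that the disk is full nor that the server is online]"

Let P = "the referee is present" (T), Q = "the disk is full" (F), S = "the server is online" (F), R = "the train has departed" (F).

#1: This is ¬(((P ∨ Q) → S) ↔ (R ↑ P)).

P ∨ Q = T ∨ F = T
(P ∨ Q) → S = T → F = F
R ↑ P = F ↑ T = T
((P ∨ Q) → S) ↔ (R ↑ P) = F ↔ T = F
¬(((P ∨ Q) → S) ↔ (R ↑ P)) = ¬F = T
Thus #1 is true.

#2: This is ((R ↓ (Q ⊕ ¬P)) ∧ S) → (¬Q ↓ R).

¬P = ¬T = F
Q ⊕ ¬P = F ⊕ F = F
R ↓ (Q ⊕ ¬P) = F ↓ F = T
(R ↓ (Q ⊕ ¬P)) ∧ S = T ∧ F = F
¬Q = ¬F = T
¬Q ↓ R = T ↓ F = F
((R ↓ (Q ⊕ ¬P)) ∧ S) → (¬Q ↓ R) = F → F = T
So #2 is true.

#3: This is ((S ↔ (P → R)) → (¬Q ∨ ¬R)) ∧ (Q ∨ (Q ↓ S)).

P → R = T → F = F
S ↔ (P → R) = F ↔ F = T
¬Q = ¬F = T
¬R = ¬F = T
¬Q ∨ ¬R = T ∨ T = T
(S ↔ (P → R)) → (¬Q ∨ ¬R) = T → T = T
Q ↓ S = F ↓ F = T
Q ∨ (Q ↓ S) = F ∨ T = T
((S ↔ (P → R)) → (¬Q ∨ ¬R)) ∧ (Q ∨ (Q ↓ S)) = T ∧ T = T
Hence #3 is true.

Count: 3.

3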